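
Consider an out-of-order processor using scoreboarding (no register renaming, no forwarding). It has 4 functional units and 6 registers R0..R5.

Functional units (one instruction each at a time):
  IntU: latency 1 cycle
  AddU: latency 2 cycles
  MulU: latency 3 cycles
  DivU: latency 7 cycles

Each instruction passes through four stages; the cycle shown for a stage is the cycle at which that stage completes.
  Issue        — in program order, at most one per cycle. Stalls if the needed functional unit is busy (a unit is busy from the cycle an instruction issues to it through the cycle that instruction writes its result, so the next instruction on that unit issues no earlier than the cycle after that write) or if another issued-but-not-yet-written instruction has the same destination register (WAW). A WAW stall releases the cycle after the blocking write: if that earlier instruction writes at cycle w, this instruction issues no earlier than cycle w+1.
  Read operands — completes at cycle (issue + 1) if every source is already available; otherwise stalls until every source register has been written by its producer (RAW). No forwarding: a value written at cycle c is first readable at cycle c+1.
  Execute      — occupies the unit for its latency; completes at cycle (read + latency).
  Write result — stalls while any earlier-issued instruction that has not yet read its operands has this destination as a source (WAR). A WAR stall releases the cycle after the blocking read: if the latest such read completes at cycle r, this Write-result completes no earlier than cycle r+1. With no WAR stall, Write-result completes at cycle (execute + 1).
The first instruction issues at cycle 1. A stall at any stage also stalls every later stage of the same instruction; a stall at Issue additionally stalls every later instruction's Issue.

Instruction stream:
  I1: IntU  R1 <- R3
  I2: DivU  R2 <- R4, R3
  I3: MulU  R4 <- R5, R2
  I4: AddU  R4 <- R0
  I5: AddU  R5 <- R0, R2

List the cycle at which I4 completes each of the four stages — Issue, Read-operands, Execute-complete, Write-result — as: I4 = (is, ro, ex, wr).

I4 = (17, 18, 20, 21)

[I1] 1/2/3/4
[I2] 2/3/10/11
[I3] 3/12/15/16  (RAW R2: wait I2 write@11)
[I4] 17/18/20/21  (WAW R4: wait I3 write@16)
[I5] 22/23/25/26  (struct: AddU busy until I4 writes@21)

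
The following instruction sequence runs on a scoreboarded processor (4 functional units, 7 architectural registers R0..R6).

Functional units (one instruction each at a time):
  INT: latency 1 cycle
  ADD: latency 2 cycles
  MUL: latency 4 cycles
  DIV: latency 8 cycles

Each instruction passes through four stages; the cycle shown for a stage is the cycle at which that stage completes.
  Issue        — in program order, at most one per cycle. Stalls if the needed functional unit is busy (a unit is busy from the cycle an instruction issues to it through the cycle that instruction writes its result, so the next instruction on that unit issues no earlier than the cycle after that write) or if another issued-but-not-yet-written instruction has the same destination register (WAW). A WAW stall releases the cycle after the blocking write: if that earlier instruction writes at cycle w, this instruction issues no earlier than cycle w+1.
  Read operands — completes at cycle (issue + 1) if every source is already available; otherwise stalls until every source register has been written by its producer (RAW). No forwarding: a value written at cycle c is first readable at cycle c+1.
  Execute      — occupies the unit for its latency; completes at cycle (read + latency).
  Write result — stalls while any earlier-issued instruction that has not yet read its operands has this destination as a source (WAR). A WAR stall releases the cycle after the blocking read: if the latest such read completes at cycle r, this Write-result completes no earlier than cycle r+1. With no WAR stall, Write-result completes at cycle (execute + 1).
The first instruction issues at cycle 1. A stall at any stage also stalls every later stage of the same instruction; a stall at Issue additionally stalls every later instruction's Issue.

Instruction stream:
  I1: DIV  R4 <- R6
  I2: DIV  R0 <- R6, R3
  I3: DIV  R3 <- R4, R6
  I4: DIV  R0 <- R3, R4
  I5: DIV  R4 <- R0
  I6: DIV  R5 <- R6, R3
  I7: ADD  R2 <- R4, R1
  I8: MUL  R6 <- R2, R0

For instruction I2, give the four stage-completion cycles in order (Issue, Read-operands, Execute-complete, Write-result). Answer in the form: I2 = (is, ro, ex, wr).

  I1 | 1 | 2 | 10 | 11
  I2 | 12 | 13 | 21 | 22   struct: DIV busy until I1 writes@11
  I3 | 23 | 24 | 32 | 33   struct: DIV busy until I2 writes@22
  I4 | 34 | 35 | 43 | 44   struct: DIV busy until I3 writes@33
  I5 | 45 | 46 | 54 | 55   struct: DIV busy until I4 writes@44
  I6 | 56 | 57 | 65 | 66   struct: DIV busy until I5 writes@55
  I7 | 57 | 58 | 60 | 61
  I8 | 58 | 62 | 66 | 67   RAW R2: wait I7 write@61

I2 = (12, 13, 21, 22)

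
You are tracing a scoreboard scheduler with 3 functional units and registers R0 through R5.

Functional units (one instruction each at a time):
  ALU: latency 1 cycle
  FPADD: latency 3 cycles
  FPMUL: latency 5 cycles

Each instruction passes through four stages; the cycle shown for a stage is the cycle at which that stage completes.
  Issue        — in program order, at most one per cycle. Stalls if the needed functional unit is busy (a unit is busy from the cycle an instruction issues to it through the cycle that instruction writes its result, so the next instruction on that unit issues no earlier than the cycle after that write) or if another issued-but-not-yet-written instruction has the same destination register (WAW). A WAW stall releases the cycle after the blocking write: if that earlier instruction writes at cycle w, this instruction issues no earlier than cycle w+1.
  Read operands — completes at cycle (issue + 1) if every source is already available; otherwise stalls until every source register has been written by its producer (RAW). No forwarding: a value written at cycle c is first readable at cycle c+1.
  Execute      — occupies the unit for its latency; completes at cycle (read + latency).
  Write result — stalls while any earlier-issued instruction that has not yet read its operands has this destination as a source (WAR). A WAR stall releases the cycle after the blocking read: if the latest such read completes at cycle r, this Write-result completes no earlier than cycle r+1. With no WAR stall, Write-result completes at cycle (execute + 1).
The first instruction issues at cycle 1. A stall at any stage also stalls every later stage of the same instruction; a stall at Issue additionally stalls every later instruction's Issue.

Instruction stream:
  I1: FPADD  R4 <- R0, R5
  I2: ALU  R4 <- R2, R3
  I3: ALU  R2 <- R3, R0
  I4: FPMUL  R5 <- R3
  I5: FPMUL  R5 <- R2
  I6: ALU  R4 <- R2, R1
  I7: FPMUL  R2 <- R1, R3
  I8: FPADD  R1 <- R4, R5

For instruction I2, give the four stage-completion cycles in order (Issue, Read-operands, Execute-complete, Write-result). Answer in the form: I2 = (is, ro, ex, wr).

I1  is:1  ro:2  ex:5  wr:6
I2  is:7  ro:8  ex:9  wr:10  — WAW R4: wait I1 write@6
I3  is:11  ro:12  ex:13  wr:14  — struct: ALU busy until I2 writes@10
I4  is:12  ro:13  ex:18  wr:19
I5  is:20  ro:21  ex:26  wr:27  — struct: FPMUL busy until I4 writes@19
I6  is:21  ro:22  ex:23  wr:24
I7  is:28  ro:29  ex:34  wr:35  — struct: FPMUL busy until I5 writes@27
I8  is:29  ro:30  ex:33  wr:34

I2 = (7, 8, 9, 10)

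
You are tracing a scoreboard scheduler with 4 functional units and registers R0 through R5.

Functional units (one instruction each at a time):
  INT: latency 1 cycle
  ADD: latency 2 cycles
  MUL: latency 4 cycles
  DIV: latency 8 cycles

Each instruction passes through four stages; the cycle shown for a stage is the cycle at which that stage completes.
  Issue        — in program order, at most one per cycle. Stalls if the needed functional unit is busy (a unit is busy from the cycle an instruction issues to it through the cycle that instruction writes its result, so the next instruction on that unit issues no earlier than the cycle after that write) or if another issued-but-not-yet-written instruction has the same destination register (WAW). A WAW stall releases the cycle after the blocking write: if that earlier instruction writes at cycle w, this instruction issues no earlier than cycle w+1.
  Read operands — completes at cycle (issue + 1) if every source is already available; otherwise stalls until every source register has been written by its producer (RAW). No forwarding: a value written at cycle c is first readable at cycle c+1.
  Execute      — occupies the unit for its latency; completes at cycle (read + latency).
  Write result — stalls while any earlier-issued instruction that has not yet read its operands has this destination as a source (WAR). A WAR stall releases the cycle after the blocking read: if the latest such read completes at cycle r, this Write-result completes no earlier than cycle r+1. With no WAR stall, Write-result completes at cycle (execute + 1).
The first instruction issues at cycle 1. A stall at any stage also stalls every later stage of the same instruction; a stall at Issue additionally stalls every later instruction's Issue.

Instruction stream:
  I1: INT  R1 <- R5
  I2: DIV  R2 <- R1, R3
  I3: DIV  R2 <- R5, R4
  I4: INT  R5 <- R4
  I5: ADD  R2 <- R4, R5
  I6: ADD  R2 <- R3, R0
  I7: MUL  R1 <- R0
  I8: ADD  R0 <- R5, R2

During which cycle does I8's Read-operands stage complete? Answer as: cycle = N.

t=1  I1→INT
t=2  I1 RO | I2→DIV
t=3  I1 EX
t=4  I1 WR R1
t=5  I2 RO
t=13  I2 EX
t=14  I2 WR R2
t=15  I3→DIV
t=16  I3 RO | I4→INT
t=17  I4 RO
t=18  I4 EX
t=19  I4 WR R5
t=24  I3 EX
t=25  I3 WR R2
t=26  I5→ADD
t=27  I5 RO
t=29  I5 EX
t=30  I5 WR R2
t=31  I6→ADD
t=32  I6 RO | I7→MUL
t=33  I7 RO
t=34  I6 EX
t=35  I6 WR R2
t=36  I8→ADD
t=37  I7 EX | I8 RO
t=38  I7 WR R1
t=39  I8 EX
t=40  I8 WR R0

cycle = 37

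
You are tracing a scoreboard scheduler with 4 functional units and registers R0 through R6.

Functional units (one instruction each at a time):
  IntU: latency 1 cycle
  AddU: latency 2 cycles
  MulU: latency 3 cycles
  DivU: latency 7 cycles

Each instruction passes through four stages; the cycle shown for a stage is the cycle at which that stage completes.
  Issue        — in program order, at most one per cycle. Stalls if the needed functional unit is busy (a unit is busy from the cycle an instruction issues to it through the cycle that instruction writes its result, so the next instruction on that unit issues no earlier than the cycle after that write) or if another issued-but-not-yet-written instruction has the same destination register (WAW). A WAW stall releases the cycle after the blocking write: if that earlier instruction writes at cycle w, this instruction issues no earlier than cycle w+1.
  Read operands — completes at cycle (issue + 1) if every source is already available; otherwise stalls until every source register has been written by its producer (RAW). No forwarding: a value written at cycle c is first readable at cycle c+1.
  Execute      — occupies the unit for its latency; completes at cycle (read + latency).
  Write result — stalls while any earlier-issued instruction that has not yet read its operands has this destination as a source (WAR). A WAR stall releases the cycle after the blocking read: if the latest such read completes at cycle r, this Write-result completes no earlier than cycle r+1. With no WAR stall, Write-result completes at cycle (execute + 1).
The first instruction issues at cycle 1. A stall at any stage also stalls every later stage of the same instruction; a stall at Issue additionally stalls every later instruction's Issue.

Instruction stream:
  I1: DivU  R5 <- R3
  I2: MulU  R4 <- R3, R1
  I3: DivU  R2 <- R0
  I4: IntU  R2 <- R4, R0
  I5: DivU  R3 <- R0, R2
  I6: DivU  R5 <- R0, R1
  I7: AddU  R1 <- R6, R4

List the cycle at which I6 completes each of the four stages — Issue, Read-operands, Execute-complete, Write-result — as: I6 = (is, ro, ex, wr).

I1 -> (1, 2, 9, 10)
I2 -> (2, 3, 6, 7)
I3 -> (11, 12, 19, 20)  // struct: DivU busy until I1 writes@10
I4 -> (21, 22, 23, 24)  // WAW R2: wait I3 write@20
I5 -> (22, 25, 32, 33)  // RAW R2: wait I4 write@24
I6 -> (34, 35, 42, 43)  // struct: DivU busy until I5 writes@33
I7 -> (35, 36, 38, 39)

I6 = (34, 35, 42, 43)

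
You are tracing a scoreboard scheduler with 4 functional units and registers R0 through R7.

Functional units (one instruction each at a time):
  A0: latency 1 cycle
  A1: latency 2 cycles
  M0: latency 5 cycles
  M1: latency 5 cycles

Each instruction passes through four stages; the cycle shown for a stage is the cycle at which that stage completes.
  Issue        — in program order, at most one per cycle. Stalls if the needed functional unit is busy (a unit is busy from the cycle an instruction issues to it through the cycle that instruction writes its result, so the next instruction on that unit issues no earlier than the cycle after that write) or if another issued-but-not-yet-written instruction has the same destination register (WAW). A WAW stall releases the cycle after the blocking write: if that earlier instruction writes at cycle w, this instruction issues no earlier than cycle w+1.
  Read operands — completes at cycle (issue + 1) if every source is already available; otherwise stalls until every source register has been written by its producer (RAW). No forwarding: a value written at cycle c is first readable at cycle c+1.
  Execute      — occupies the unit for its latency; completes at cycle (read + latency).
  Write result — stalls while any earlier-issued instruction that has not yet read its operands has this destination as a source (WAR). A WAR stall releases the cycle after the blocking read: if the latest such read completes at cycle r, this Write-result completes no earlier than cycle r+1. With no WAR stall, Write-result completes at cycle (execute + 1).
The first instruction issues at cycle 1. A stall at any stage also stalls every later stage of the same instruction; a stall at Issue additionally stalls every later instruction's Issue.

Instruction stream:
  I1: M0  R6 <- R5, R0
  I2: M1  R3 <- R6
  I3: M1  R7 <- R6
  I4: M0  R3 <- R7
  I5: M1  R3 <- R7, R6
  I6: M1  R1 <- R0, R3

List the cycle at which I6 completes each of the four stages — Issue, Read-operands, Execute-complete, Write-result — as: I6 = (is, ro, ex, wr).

cycle 1: I1 issues→M0
cycle 2: I1 reads · I2 issues→M1
cycle 7: I1 exec-done
cycle 8: I1 writes R6
cycle 9: I2 reads
cycle 14: I2 exec-done
cycle 15: I2 writes R3
cycle 16: I3 issues→M1
cycle 17: I3 reads · I4 issues→M0
cycle 22: I3 exec-done
cycle 23: I3 writes R7
cycle 24: I4 reads
cycle 29: I4 exec-done
cycle 30: I4 writes R3
cycle 31: I5 issues→M1
cycle 32: I5 reads
cycle 37: I5 exec-done
cycle 38: I5 writes R3
cycle 39: I6 issues→M1
cycle 40: I6 reads
cycle 45: I6 exec-done
cycle 46: I6 writes R1

I6 = (39, 40, 45, 46)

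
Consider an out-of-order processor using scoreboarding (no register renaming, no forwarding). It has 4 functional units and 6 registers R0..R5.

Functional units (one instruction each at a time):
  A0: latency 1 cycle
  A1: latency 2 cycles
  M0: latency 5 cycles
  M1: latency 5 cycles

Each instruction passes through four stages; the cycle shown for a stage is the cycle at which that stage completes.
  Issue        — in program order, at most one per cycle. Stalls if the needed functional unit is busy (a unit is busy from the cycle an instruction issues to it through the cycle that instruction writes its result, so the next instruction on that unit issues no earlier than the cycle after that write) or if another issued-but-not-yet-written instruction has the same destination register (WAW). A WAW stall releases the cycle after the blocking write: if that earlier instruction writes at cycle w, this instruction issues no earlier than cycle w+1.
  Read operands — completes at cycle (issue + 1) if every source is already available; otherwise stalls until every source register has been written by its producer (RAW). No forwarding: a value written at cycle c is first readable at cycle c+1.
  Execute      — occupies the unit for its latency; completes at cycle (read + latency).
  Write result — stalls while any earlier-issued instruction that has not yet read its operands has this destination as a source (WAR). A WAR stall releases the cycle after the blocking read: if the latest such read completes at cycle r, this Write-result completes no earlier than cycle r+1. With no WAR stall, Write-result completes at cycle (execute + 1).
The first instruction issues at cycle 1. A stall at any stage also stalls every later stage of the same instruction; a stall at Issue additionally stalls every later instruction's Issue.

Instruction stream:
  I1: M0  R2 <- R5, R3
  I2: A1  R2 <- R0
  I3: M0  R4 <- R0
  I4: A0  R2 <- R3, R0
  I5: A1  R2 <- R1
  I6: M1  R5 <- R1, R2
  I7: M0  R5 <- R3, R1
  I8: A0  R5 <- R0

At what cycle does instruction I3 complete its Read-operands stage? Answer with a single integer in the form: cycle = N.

c1: I1 dispatched to M0
c2: I1 operands ready
c7: I1 complete
c8: R2←I1
c9: I2 dispatched to A1
c10: I2 operands ready; I3 dispatched to M0
c11: I3 operands ready
c12: I2 complete
c13: R2←I2
c14: I4 dispatched to A0
c15: I4 operands ready
c16: I3 complete; I4 complete
c17: R4←I3; R2←I4
c18: I5 dispatched to A1
c19: I5 operands ready; I6 dispatched to M1
c21: I5 complete
c22: R2←I5
c23: I6 operands ready
c28: I6 complete
c29: R5←I6
c30: I7 dispatched to M0
c31: I7 operands ready
c36: I7 complete
c37: R5←I7
c38: I8 dispatched to A0
c39: I8 operands ready
c40: I8 complete
c41: R5←I8

cycle = 11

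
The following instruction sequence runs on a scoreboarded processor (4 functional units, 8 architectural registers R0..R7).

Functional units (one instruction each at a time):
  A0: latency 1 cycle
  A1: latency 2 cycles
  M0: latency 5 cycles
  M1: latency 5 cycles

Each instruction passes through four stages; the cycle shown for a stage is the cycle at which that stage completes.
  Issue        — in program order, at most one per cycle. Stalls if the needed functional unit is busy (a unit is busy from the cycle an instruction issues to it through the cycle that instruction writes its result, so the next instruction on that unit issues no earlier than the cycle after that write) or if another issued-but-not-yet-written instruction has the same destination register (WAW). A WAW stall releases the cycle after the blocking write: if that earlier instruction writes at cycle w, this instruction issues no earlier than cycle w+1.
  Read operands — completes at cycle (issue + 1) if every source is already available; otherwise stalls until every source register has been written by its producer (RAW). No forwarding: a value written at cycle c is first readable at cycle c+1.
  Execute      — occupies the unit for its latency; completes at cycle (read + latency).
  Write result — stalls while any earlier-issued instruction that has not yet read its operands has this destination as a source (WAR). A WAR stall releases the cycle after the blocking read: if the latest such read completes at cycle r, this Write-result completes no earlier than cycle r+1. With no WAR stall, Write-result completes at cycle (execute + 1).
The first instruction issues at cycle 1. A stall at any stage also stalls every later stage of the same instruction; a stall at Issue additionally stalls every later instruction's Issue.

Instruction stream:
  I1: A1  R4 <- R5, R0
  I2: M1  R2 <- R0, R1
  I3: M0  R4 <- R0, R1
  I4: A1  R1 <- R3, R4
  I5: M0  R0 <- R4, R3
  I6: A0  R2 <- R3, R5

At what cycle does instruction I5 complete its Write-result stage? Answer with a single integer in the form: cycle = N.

c1: issue I1 (A1)
c2: I1 read-ops · issue I2 (M1)
c3: I2 read-ops
c4: I1 finished on A1
c5: I1→R4
c6: issue I3 (M0)
c7: I3 read-ops · issue I4 (A1)
c8: I2 finished on M1
c9: I2→R2
c12: I3 finished on M0
c13: I3→R4
c14: I4 read-ops · issue I5 (M0)
c15: I5 read-ops · issue I6 (A0)
c16: I4 finished on A1 · I6 read-ops
c17: I4→R1 · I6 finished on A0
c18: I6→R2
c20: I5 finished on M0
c21: I5→R0

cycle = 21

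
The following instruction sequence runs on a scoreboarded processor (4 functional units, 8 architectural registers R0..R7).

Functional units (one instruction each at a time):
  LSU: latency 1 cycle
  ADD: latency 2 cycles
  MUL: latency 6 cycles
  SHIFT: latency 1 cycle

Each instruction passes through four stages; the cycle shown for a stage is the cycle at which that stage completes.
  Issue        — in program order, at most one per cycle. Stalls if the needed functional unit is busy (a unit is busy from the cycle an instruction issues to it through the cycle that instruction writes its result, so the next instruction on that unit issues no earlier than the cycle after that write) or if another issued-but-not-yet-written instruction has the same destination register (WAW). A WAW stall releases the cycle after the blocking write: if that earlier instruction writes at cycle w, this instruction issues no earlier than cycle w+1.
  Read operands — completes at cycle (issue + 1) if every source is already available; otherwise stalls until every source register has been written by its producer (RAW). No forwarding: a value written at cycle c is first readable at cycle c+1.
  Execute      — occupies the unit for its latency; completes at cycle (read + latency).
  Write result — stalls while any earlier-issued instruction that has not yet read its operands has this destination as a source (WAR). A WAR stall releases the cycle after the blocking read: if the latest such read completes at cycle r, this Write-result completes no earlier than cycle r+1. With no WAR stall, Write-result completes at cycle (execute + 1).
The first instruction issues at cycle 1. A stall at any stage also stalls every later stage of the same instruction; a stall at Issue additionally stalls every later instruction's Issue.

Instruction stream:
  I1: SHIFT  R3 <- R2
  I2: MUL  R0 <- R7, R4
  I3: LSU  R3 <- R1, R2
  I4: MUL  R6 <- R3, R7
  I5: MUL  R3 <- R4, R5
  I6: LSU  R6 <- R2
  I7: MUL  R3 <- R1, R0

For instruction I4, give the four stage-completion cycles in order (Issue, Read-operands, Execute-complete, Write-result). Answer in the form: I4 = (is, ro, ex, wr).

I4 = (11, 12, 18, 19)

  I1 | 1 | 2 | 3 | 4
  I2 | 2 | 3 | 9 | 10
  I3 | 5 | 6 | 7 | 8   WAW R3: wait I1 write@4
  I4 | 11 | 12 | 18 | 19   struct: MUL busy until I2 writes@10
  I5 | 20 | 21 | 27 | 28   struct: MUL busy until I4 writes@19
  I6 | 21 | 22 | 23 | 24
  I7 | 29 | 30 | 36 | 37   struct: MUL busy until I5 writes@28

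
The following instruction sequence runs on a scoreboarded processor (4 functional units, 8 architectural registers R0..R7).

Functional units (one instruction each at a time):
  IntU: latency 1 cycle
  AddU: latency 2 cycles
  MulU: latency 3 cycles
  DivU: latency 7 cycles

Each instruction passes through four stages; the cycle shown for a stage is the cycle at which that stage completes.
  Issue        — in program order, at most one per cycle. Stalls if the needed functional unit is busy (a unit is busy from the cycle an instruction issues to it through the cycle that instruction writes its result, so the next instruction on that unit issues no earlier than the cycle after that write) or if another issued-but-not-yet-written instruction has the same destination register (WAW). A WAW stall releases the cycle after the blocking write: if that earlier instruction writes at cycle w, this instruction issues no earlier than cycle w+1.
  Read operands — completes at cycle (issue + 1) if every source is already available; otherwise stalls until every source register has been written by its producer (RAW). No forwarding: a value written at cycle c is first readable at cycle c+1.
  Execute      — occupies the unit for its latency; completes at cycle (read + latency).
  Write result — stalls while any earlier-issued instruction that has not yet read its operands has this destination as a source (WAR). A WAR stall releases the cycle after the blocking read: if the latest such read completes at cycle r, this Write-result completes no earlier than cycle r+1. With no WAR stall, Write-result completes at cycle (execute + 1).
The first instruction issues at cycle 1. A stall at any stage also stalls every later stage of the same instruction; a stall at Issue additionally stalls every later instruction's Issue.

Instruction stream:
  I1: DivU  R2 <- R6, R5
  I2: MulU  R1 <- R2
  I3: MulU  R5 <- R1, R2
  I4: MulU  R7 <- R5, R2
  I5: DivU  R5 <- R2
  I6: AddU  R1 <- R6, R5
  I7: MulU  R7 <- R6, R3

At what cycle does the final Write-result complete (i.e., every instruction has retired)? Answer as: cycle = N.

cycle = 36

1) issue 1, read 2, done 9, write 10
2) issue 2, read 11, done 14, write 15  <RAW R2: wait I1 write@10>
3) issue 16, read 17, done 20, write 21  <struct: MulU busy until I2 writes@15>
4) issue 22, read 23, done 26, write 27  <struct: MulU busy until I3 writes@21>
5) issue 23, read 24, done 31, write 32
6) issue 24, read 33, done 35, write 36  <RAW R5: wait I5 write@32>
7) issue 28, read 29, done 32, write 33  <struct: MulU busy until I4 writes@27>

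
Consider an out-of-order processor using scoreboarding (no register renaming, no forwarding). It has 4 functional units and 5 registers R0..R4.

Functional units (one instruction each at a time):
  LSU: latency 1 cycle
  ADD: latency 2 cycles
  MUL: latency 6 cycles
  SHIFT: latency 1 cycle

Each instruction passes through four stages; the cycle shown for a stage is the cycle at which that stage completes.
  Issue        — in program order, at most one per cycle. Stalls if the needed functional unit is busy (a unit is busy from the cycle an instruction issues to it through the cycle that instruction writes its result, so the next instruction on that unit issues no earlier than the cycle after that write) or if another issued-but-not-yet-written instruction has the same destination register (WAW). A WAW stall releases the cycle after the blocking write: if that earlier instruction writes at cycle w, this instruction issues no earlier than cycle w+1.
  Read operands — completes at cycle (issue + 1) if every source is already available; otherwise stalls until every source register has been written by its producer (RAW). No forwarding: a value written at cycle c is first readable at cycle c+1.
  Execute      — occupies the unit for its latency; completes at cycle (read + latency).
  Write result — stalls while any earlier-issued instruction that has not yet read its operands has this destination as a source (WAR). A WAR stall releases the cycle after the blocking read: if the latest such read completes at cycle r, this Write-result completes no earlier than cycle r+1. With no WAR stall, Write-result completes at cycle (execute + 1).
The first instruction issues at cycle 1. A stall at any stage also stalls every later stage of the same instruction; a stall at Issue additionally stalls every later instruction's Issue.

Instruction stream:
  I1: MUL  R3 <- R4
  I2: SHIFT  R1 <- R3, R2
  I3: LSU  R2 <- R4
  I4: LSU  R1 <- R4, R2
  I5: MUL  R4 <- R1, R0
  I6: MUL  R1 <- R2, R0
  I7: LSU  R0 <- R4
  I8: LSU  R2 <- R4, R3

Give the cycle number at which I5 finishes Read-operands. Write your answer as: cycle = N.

cycle = 17

cycle 1: issue I1 (MUL)
cycle 2: I1 read-ops, issue I2 (SHIFT)
cycle 3: issue I3 (LSU)
cycle 4: I3 read-ops
cycle 5: I3 finished on LSU
cycle 8: I1 finished on MUL
cycle 9: I1→R3
cycle 10: I2 read-ops
cycle 11: I2 finished on SHIFT, I3→R2
cycle 12: I2→R1
cycle 13: issue I4 (LSU)
cycle 14: I4 read-ops, issue I5 (MUL)
cycle 15: I4 finished on LSU
cycle 16: I4→R1
cycle 17: I5 read-ops
cycle 23: I5 finished on MUL
cycle 24: I5→R4
cycle 25: issue I6 (MUL)
cycle 26: I6 read-ops, issue I7 (LSU)
cycle 27: I7 read-ops
cycle 28: I7 finished on LSU
cycle 29: I7→R0
cycle 30: issue I8 (LSU)
cycle 31: I8 read-ops
cycle 32: I6 finished on MUL, I8 finished on LSU
cycle 33: I6→R1, I8→R2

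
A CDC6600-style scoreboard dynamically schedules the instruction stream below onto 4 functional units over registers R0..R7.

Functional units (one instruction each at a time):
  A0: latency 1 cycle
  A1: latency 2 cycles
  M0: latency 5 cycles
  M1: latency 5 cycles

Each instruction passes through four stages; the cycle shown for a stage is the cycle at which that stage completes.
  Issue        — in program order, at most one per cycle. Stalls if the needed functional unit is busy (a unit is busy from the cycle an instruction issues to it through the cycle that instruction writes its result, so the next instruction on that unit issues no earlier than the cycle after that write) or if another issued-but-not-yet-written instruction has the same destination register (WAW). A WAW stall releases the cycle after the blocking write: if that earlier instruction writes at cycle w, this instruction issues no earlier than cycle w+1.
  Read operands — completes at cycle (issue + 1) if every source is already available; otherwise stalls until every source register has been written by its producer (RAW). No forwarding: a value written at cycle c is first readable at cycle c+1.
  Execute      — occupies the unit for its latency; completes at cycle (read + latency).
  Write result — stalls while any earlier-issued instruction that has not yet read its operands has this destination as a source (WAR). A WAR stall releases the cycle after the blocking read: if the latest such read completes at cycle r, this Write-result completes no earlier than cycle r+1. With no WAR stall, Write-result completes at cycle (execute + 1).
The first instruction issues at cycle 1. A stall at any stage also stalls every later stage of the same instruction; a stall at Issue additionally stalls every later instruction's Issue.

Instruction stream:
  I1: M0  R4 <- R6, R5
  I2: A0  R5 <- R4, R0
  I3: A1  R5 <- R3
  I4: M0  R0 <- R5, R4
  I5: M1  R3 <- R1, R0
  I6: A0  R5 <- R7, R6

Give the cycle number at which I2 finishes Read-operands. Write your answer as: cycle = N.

[1] issue I1 (M0)
[2] I1 read-ops | issue I2 (A0)
[7] I1 finished on M0
[8] I1→R4
[9] I2 read-ops
[10] I2 finished on A0
[11] I2→R5
[12] issue I3 (A1)
[13] I3 read-ops | issue I4 (M0)
[14] issue I5 (M1)
[15] I3 finished on A1
[16] I3→R5
[17] I4 read-ops | issue I6 (A0)
[18] I6 read-ops
[19] I6 finished on A0
[20] I6→R5
[22] I4 finished on M0
[23] I4→R0
[24] I5 read-ops
[29] I5 finished on M1
[30] I5→R3

cycle = 9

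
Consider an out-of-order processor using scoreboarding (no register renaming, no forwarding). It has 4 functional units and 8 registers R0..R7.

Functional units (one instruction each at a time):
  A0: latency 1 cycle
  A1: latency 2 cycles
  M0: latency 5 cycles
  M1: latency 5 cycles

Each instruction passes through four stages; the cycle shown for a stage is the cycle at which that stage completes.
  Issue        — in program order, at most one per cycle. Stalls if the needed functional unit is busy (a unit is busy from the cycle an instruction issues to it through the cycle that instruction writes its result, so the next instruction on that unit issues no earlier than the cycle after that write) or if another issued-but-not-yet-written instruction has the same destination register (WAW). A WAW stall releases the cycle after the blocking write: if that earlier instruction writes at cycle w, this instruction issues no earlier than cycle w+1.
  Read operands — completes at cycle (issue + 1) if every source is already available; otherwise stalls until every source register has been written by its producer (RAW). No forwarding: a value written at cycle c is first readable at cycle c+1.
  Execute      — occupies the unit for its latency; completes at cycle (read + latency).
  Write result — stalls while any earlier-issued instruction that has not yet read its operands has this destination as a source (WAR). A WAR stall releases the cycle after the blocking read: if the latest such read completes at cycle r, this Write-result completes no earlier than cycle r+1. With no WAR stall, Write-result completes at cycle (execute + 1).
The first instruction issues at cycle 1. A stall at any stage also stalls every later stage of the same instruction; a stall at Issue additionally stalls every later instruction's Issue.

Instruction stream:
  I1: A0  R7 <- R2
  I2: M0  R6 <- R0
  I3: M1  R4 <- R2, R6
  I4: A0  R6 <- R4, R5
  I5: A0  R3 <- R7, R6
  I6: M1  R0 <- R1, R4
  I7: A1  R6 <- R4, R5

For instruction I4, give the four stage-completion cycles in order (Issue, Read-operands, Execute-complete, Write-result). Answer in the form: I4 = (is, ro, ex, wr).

I4 = (10, 17, 18, 19)

[I1] 1/2/3/4
[I2] 2/3/8/9
[I3] 3/10/15/16  (RAW R6: wait I2 write@9)
[I4] 10/17/18/19  (WAW R6: wait I2 write@9; RAW R4: wait I3 write@16)
[I5] 20/21/22/23  (struct: A0 busy until I4 writes@19)
[I6] 21/22/27/28
[I7] 22/23/25/26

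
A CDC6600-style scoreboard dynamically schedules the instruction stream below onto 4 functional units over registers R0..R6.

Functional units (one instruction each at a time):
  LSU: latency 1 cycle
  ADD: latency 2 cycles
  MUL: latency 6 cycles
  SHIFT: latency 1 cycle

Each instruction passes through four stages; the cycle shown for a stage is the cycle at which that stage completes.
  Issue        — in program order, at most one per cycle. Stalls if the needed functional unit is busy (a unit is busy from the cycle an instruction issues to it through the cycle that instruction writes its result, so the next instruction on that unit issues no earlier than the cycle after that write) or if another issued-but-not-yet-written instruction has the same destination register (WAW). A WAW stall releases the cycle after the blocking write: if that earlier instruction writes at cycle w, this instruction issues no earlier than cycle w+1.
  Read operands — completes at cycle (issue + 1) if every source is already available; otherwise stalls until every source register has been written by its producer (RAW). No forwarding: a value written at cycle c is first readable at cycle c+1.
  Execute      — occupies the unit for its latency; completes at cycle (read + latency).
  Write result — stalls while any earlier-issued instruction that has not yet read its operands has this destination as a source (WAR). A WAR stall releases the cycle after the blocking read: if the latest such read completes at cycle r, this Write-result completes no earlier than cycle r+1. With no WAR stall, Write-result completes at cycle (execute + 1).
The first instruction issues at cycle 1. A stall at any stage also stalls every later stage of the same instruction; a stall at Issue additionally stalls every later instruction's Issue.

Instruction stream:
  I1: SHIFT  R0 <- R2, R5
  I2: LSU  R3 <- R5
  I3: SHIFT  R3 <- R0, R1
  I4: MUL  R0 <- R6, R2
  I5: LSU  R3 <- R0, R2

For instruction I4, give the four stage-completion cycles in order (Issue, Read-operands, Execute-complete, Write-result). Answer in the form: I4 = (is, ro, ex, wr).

I4 = (7, 8, 14, 15)

I1: IS=1 RO=2 EX=3 WR=4
I2: IS=2 RO=3 EX=4 WR=5
I3: IS=6 RO=7 EX=8 WR=9  [WAW R3: wait I2 write@5]
I4: IS=7 RO=8 EX=14 WR=15
I5: IS=10 RO=16 EX=17 WR=18  [WAW R3: wait I3 write@9; RAW R0: wait I4 write@15]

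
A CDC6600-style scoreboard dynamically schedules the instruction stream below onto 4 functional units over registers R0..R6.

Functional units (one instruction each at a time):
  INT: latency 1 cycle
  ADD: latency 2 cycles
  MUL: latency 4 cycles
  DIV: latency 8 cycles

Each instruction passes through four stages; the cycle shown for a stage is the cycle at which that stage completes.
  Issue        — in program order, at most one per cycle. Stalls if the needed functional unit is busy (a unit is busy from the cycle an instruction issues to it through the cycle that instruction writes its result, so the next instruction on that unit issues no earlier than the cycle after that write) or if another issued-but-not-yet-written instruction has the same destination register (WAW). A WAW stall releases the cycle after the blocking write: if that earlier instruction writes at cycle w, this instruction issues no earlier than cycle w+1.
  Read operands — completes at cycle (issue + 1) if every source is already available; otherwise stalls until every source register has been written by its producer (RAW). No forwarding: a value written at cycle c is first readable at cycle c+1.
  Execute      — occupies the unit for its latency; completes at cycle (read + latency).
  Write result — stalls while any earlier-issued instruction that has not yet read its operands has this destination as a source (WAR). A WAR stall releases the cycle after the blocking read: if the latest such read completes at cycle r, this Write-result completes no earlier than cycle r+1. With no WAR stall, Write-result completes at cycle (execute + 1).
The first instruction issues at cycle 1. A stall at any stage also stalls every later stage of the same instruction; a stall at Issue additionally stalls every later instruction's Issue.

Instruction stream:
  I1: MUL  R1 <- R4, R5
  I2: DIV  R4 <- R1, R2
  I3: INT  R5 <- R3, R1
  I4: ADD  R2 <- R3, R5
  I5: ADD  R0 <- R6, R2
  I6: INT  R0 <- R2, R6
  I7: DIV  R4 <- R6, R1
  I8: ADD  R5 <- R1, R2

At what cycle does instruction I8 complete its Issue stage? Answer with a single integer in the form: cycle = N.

cycle = 22

I1  is:1  ro:2  ex:6  wr:7
I2  is:2  ro:8  ex:16  wr:17  — RAW R1: wait I1 write@7
I3  is:3  ro:8  ex:9  wr:10  — RAW R1: wait I1 write@7
I4  is:4  ro:11  ex:13  wr:14  — RAW R5: wait I3 write@10
I5  is:15  ro:16  ex:18  wr:19  — struct: ADD busy until I4 writes@14
I6  is:20  ro:21  ex:22  wr:23  — WAW R0: wait I5 write@19
I7  is:21  ro:22  ex:30  wr:31
I8  is:22  ro:23  ex:25  wr:26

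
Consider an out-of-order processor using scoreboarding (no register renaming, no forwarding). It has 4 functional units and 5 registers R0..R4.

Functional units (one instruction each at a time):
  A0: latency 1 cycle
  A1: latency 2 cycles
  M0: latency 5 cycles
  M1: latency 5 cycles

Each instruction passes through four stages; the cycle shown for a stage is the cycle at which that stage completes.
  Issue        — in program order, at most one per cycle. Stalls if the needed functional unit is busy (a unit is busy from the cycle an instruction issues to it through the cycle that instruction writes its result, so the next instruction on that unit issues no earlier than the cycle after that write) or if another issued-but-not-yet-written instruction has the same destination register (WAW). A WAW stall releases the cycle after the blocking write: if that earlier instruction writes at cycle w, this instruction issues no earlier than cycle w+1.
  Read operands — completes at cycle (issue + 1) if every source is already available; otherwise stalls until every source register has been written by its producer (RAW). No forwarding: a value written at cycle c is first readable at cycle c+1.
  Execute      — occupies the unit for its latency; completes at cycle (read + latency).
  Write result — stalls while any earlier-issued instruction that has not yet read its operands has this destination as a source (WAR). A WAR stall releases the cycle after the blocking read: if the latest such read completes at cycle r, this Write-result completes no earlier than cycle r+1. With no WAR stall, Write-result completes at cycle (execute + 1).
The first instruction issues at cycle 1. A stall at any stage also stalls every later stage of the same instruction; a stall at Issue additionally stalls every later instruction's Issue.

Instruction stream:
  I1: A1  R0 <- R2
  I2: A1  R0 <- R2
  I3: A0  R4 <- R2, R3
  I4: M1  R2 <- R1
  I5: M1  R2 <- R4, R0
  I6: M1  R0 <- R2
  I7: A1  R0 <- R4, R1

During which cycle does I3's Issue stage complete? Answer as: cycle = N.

cycle = 7

cycle 1: I1 dispatched to A1
cycle 2: I1 operands ready
cycle 4: I1 complete
cycle 5: R0←I1
cycle 6: I2 dispatched to A1
cycle 7: I2 operands ready · I3 dispatched to A0
cycle 8: I3 operands ready · I4 dispatched to M1
cycle 9: I2 complete · I3 complete · I4 operands ready
cycle 10: R0←I2 · R4←I3
cycle 14: I4 complete
cycle 15: R2←I4
cycle 16: I5 dispatched to M1
cycle 17: I5 operands ready
cycle 22: I5 complete
cycle 23: R2←I5
cycle 24: I6 dispatched to M1
cycle 25: I6 operands ready
cycle 30: I6 complete
cycle 31: R0←I6
cycle 32: I7 dispatched to A1
cycle 33: I7 operands ready
cycle 35: I7 complete
cycle 36: R0←I7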